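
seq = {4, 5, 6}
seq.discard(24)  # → {4, 5, 6}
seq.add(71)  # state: {4, 5, 6, 71}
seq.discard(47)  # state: {4, 5, 6, 71}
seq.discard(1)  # {4, 5, 6, 71}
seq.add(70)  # {4, 5, 6, 70, 71}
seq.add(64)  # {4, 5, 6, 64, 70, 71}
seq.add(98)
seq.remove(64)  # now {4, 5, 6, 70, 71, 98}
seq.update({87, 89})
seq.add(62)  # {4, 5, 6, 62, 70, 71, 87, 89, 98}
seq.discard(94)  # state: {4, 5, 6, 62, 70, 71, 87, 89, 98}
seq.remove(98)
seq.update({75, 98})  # {4, 5, 6, 62, 70, 71, 75, 87, 89, 98}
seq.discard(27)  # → {4, 5, 6, 62, 70, 71, 75, 87, 89, 98}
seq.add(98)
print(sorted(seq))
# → [4, 5, 6, 62, 70, 71, 75, 87, 89, 98]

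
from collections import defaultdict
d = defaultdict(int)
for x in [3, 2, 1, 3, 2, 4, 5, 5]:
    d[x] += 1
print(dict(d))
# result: {3: 2, 2: 2, 1: 1, 4: 1, 5: 2}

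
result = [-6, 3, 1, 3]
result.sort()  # [-6, 1, 3, 3]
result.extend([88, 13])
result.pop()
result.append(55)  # [-6, 1, 3, 3, 88, 55]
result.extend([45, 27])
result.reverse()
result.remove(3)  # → [27, 45, 55, 88, 3, 1, -6]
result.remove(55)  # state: [27, 45, 88, 3, 1, -6]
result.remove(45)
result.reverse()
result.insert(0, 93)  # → [93, -6, 1, 3, 88, 27]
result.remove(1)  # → [93, -6, 3, 88, 27]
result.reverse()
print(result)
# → [27, 88, 3, -6, 93]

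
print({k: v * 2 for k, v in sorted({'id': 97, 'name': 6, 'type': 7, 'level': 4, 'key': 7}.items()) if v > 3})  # {'id': 194, 'key': 14, 'level': 8, 'name': 12, 'type': 14}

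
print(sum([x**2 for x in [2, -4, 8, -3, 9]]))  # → 174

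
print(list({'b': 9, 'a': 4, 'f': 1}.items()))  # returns [('b', 9), ('a', 4), ('f', 1)]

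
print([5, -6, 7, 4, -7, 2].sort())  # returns None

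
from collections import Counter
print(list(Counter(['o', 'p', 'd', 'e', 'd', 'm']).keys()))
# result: ['o', 'p', 'd', 'e', 'm']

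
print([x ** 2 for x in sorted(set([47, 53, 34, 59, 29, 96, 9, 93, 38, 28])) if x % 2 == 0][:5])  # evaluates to [784, 1156, 1444, 9216]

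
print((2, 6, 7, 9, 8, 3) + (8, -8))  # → (2, 6, 7, 9, 8, 3, 8, -8)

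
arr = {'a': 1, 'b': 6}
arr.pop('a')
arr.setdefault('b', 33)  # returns 6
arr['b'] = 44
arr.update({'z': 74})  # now {'b': 44, 'z': 74}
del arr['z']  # {'b': 44}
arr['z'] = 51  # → {'b': 44, 'z': 51}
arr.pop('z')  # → 51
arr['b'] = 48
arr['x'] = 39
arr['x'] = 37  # {'b': 48, 'x': 37}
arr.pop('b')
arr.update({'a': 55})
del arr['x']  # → {'a': 55}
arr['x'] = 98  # {'a': 55, 'x': 98}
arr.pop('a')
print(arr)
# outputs {'x': 98}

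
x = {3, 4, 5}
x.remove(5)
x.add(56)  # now {3, 4, 56}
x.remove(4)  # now {3, 56}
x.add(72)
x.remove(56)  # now {3, 72}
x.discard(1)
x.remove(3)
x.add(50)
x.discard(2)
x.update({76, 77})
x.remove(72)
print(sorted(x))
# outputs [50, 76, 77]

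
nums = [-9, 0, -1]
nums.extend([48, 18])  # [-9, 0, -1, 48, 18]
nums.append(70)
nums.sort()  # [-9, -1, 0, 18, 48, 70]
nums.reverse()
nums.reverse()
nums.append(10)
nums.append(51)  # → [-9, -1, 0, 18, 48, 70, 10, 51]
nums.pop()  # 51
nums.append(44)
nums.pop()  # 44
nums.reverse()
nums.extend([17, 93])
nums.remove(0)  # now [10, 70, 48, 18, -1, -9, 17, 93]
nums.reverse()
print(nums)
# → [93, 17, -9, -1, 18, 48, 70, 10]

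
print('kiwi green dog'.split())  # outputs ['kiwi', 'green', 'dog']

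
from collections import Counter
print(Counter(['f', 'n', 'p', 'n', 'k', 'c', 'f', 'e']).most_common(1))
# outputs [('f', 2)]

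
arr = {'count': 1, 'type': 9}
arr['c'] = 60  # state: {'count': 1, 'type': 9, 'c': 60}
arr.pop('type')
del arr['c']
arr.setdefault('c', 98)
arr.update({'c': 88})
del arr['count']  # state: {'c': 88}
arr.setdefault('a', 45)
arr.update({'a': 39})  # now {'c': 88, 'a': 39}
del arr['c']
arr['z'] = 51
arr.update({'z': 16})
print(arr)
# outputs {'a': 39, 'z': 16}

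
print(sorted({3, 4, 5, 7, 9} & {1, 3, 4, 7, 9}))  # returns [3, 4, 7, 9]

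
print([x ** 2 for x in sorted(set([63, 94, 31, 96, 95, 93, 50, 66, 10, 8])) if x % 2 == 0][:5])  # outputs [64, 100, 2500, 4356, 8836]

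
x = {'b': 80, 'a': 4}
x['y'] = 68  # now {'b': 80, 'a': 4, 'y': 68}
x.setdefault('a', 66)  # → 4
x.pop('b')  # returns 80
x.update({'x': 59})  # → {'a': 4, 'y': 68, 'x': 59}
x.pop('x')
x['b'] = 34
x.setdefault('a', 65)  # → 4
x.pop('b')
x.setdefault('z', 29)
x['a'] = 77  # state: {'a': 77, 'y': 68, 'z': 29}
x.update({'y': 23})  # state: {'a': 77, 'y': 23, 'z': 29}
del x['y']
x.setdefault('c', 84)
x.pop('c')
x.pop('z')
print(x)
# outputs {'a': 77}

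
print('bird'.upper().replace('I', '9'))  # B9RD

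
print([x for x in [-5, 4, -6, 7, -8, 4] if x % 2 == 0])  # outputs [4, -6, -8, 4]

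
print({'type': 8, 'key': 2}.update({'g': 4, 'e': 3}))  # None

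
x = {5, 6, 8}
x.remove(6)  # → {5, 8}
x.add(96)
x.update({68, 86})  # {5, 8, 68, 86, 96}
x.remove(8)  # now {5, 68, 86, 96}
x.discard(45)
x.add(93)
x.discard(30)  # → {5, 68, 86, 93, 96}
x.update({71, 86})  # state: {5, 68, 71, 86, 93, 96}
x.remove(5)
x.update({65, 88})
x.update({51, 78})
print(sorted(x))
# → [51, 65, 68, 71, 78, 86, 88, 93, 96]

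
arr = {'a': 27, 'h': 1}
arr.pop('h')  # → 1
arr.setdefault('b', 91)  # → 91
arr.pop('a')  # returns 27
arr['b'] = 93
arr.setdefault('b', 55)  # 93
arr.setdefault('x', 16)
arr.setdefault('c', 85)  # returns 85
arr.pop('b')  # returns 93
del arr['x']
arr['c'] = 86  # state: {'c': 86}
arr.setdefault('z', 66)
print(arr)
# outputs {'c': 86, 'z': 66}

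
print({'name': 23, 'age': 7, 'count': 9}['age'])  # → 7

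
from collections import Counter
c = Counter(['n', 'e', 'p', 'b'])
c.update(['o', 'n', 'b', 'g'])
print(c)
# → Counter({'n': 2, 'b': 2, 'e': 1, 'p': 1, 'o': 1, 'g': 1})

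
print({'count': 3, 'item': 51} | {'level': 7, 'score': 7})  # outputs {'count': 3, 'item': 51, 'level': 7, 'score': 7}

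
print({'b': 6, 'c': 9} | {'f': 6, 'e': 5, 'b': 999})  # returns {'b': 999, 'c': 9, 'f': 6, 'e': 5}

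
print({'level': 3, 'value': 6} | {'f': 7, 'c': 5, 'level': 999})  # {'level': 999, 'value': 6, 'f': 7, 'c': 5}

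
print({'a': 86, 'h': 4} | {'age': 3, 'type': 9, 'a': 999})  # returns {'a': 999, 'h': 4, 'age': 3, 'type': 9}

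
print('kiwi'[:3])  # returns kiw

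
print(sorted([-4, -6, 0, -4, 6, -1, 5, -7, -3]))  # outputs [-7, -6, -4, -4, -3, -1, 0, 5, 6]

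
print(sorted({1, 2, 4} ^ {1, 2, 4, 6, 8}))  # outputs [6, 8]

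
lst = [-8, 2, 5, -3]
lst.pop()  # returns -3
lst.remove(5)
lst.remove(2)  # [-8]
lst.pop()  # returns -8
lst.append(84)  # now [84]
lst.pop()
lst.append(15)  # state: [15]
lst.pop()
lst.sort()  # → []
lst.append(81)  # [81]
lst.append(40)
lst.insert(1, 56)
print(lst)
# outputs [81, 56, 40]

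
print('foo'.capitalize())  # Foo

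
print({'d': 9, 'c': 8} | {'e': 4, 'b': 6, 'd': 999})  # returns {'d': 999, 'c': 8, 'e': 4, 'b': 6}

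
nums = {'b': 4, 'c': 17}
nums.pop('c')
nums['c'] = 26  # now {'b': 4, 'c': 26}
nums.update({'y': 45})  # {'b': 4, 'c': 26, 'y': 45}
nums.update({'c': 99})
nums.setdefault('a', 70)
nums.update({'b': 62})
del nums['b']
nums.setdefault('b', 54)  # 54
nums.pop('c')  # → 99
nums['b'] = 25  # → {'y': 45, 'a': 70, 'b': 25}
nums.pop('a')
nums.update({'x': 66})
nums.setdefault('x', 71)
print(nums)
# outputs {'y': 45, 'b': 25, 'x': 66}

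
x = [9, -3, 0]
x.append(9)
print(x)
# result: [9, -3, 0, 9]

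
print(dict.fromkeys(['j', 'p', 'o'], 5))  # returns {'j': 5, 'p': 5, 'o': 5}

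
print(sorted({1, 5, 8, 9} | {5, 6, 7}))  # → [1, 5, 6, 7, 8, 9]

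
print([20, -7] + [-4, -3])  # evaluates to [20, -7, -4, -3]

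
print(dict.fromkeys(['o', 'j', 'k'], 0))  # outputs {'o': 0, 'j': 0, 'k': 0}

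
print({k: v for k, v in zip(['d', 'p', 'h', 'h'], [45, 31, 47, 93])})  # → {'d': 45, 'p': 31, 'h': 93}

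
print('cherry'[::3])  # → cr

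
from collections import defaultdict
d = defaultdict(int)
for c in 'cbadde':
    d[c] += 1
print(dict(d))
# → {'c': 1, 'b': 1, 'a': 1, 'd': 2, 'e': 1}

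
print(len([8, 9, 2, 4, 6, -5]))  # 6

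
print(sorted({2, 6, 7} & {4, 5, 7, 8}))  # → [7]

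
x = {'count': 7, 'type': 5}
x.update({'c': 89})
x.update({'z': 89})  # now {'count': 7, 'type': 5, 'c': 89, 'z': 89}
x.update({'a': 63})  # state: {'count': 7, 'type': 5, 'c': 89, 'z': 89, 'a': 63}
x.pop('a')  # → 63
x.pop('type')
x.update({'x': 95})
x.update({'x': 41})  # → {'count': 7, 'c': 89, 'z': 89, 'x': 41}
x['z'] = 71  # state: {'count': 7, 'c': 89, 'z': 71, 'x': 41}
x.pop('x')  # 41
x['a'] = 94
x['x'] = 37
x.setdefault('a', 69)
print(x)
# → {'count': 7, 'c': 89, 'z': 71, 'a': 94, 'x': 37}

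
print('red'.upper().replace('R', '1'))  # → 1ED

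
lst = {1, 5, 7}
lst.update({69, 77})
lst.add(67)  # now {1, 5, 7, 67, 69, 77}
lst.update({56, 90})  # {1, 5, 7, 56, 67, 69, 77, 90}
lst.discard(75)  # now {1, 5, 7, 56, 67, 69, 77, 90}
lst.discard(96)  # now {1, 5, 7, 56, 67, 69, 77, 90}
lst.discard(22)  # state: {1, 5, 7, 56, 67, 69, 77, 90}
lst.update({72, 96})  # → {1, 5, 7, 56, 67, 69, 72, 77, 90, 96}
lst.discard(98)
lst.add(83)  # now {1, 5, 7, 56, 67, 69, 72, 77, 83, 90, 96}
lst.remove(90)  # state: {1, 5, 7, 56, 67, 69, 72, 77, 83, 96}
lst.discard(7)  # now {1, 5, 56, 67, 69, 72, 77, 83, 96}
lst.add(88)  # {1, 5, 56, 67, 69, 72, 77, 83, 88, 96}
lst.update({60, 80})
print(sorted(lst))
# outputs [1, 5, 56, 60, 67, 69, 72, 77, 80, 83, 88, 96]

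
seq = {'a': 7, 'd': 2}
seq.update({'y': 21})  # {'a': 7, 'd': 2, 'y': 21}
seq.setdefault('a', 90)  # 7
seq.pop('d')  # 2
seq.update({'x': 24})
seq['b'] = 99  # {'a': 7, 'y': 21, 'x': 24, 'b': 99}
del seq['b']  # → {'a': 7, 'y': 21, 'x': 24}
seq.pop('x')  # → 24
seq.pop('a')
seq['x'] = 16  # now {'y': 21, 'x': 16}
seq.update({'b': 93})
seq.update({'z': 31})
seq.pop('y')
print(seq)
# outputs {'x': 16, 'b': 93, 'z': 31}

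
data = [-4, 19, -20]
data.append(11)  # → [-4, 19, -20, 11]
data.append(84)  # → [-4, 19, -20, 11, 84]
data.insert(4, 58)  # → [-4, 19, -20, 11, 58, 84]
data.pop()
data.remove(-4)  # [19, -20, 11, 58]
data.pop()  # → 58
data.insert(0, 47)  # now [47, 19, -20, 11]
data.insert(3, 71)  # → [47, 19, -20, 71, 11]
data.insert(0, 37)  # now [37, 47, 19, -20, 71, 11]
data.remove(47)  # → [37, 19, -20, 71, 11]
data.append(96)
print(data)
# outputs [37, 19, -20, 71, 11, 96]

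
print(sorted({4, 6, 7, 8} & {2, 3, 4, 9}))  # [4]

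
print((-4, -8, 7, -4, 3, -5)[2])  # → 7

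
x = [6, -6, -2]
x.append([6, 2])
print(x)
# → [6, -6, -2, [6, 2]]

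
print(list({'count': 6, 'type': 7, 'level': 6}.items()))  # [('count', 6), ('type', 7), ('level', 6)]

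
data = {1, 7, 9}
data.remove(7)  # {1, 9}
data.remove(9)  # {1}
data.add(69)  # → {1, 69}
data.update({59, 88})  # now {1, 59, 69, 88}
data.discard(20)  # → {1, 59, 69, 88}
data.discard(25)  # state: {1, 59, 69, 88}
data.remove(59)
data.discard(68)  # {1, 69, 88}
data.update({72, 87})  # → {1, 69, 72, 87, 88}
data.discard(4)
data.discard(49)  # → {1, 69, 72, 87, 88}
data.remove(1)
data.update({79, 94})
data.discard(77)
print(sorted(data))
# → [69, 72, 79, 87, 88, 94]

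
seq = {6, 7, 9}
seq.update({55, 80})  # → {6, 7, 9, 55, 80}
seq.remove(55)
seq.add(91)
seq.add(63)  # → {6, 7, 9, 63, 80, 91}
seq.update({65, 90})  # {6, 7, 9, 63, 65, 80, 90, 91}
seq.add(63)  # {6, 7, 9, 63, 65, 80, 90, 91}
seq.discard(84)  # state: {6, 7, 9, 63, 65, 80, 90, 91}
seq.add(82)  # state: {6, 7, 9, 63, 65, 80, 82, 90, 91}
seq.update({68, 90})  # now {6, 7, 9, 63, 65, 68, 80, 82, 90, 91}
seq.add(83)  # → {6, 7, 9, 63, 65, 68, 80, 82, 83, 90, 91}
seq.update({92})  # {6, 7, 9, 63, 65, 68, 80, 82, 83, 90, 91, 92}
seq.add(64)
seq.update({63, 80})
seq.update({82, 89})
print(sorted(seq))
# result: [6, 7, 9, 63, 64, 65, 68, 80, 82, 83, 89, 90, 91, 92]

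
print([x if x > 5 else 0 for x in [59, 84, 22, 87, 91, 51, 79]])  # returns [59, 84, 22, 87, 91, 51, 79]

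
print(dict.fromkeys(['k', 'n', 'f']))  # {'k': None, 'n': None, 'f': None}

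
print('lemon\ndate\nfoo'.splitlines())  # ['lemon', 'date', 'foo']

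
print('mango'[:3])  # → man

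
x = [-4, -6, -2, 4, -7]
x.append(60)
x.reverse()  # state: [60, -7, 4, -2, -6, -4]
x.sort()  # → [-7, -6, -4, -2, 4, 60]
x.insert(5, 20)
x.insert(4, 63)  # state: [-7, -6, -4, -2, 63, 4, 20, 60]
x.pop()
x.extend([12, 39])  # [-7, -6, -4, -2, 63, 4, 20, 12, 39]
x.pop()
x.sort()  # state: [-7, -6, -4, -2, 4, 12, 20, 63]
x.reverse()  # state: [63, 20, 12, 4, -2, -4, -6, -7]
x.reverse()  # [-7, -6, -4, -2, 4, 12, 20, 63]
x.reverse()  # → [63, 20, 12, 4, -2, -4, -6, -7]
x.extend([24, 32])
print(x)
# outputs [63, 20, 12, 4, -2, -4, -6, -7, 24, 32]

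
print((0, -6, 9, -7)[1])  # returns -6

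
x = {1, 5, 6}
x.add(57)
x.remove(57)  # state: {1, 5, 6}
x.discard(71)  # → {1, 5, 6}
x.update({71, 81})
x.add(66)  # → {1, 5, 6, 66, 71, 81}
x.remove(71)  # {1, 5, 6, 66, 81}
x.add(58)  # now {1, 5, 6, 58, 66, 81}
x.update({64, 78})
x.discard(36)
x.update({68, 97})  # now {1, 5, 6, 58, 64, 66, 68, 78, 81, 97}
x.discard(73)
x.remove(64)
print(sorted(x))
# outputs [1, 5, 6, 58, 66, 68, 78, 81, 97]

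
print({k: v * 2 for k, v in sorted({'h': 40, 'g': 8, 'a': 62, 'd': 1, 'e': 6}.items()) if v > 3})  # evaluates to {'a': 124, 'e': 12, 'g': 16, 'h': 80}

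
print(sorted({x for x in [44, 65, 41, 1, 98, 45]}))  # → [1, 41, 44, 45, 65, 98]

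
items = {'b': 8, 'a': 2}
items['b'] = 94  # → {'b': 94, 'a': 2}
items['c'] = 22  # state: {'b': 94, 'a': 2, 'c': 22}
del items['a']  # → {'b': 94, 'c': 22}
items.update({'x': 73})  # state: {'b': 94, 'c': 22, 'x': 73}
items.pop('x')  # 73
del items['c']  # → {'b': 94}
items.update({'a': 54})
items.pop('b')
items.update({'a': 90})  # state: {'a': 90}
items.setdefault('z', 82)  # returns 82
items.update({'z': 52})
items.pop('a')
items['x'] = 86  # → {'z': 52, 'x': 86}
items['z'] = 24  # {'z': 24, 'x': 86}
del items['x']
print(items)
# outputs {'z': 24}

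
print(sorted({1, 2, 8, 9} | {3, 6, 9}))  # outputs [1, 2, 3, 6, 8, 9]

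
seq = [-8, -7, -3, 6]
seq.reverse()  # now [6, -3, -7, -8]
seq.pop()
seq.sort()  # [-7, -3, 6]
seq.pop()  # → 6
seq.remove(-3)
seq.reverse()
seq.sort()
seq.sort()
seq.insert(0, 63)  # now [63, -7]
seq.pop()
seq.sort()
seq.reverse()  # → [63]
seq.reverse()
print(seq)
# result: [63]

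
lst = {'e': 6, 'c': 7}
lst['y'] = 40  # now {'e': 6, 'c': 7, 'y': 40}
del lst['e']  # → {'c': 7, 'y': 40}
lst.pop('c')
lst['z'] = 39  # {'y': 40, 'z': 39}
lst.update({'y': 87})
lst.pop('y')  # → 87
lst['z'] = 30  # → {'z': 30}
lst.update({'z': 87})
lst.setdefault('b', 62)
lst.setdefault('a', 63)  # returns 63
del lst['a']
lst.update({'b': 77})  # {'z': 87, 'b': 77}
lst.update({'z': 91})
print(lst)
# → {'z': 91, 'b': 77}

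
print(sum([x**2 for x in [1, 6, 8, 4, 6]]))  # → 153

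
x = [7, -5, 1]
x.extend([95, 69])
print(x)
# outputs [7, -5, 1, 95, 69]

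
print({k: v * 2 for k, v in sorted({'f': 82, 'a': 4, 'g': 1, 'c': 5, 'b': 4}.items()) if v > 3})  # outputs {'a': 8, 'b': 8, 'c': 10, 'f': 164}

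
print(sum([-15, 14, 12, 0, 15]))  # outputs 26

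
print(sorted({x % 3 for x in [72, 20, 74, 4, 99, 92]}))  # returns [0, 1, 2]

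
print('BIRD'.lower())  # bird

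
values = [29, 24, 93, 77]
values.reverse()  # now [77, 93, 24, 29]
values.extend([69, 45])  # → [77, 93, 24, 29, 69, 45]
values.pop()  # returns 45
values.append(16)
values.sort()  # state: [16, 24, 29, 69, 77, 93]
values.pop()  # 93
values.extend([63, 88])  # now [16, 24, 29, 69, 77, 63, 88]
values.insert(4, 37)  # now [16, 24, 29, 69, 37, 77, 63, 88]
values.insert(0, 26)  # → [26, 16, 24, 29, 69, 37, 77, 63, 88]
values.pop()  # 88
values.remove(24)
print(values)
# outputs [26, 16, 29, 69, 37, 77, 63]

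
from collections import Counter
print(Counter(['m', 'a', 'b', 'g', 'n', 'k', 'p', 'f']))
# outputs Counter({'m': 1, 'a': 1, 'b': 1, 'g': 1, 'n': 1, 'k': 1, 'p': 1, 'f': 1})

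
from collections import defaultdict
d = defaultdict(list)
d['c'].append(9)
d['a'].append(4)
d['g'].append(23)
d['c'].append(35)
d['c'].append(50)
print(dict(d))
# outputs {'c': [9, 35, 50], 'a': [4], 'g': [23]}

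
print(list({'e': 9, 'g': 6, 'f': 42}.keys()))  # ['e', 'g', 'f']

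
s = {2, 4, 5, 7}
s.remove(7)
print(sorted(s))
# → [2, 4, 5]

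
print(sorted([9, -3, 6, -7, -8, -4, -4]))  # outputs [-8, -7, -4, -4, -3, 6, 9]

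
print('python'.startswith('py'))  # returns True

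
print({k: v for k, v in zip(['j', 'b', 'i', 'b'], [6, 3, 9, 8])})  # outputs {'j': 6, 'b': 8, 'i': 9}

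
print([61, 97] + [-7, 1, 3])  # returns [61, 97, -7, 1, 3]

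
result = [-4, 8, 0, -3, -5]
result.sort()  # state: [-5, -4, -3, 0, 8]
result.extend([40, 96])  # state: [-5, -4, -3, 0, 8, 40, 96]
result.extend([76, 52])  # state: [-5, -4, -3, 0, 8, 40, 96, 76, 52]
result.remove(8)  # [-5, -4, -3, 0, 40, 96, 76, 52]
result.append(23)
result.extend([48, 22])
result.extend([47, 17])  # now [-5, -4, -3, 0, 40, 96, 76, 52, 23, 48, 22, 47, 17]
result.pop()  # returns 17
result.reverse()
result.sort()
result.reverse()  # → [96, 76, 52, 48, 47, 40, 23, 22, 0, -3, -4, -5]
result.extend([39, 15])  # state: [96, 76, 52, 48, 47, 40, 23, 22, 0, -3, -4, -5, 39, 15]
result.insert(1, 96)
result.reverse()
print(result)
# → [15, 39, -5, -4, -3, 0, 22, 23, 40, 47, 48, 52, 76, 96, 96]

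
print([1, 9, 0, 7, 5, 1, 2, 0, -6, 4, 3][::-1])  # [3, 4, -6, 0, 2, 1, 5, 7, 0, 9, 1]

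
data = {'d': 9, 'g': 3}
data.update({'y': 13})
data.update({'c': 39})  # {'d': 9, 'g': 3, 'y': 13, 'c': 39}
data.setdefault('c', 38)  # 39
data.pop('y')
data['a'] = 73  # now {'d': 9, 'g': 3, 'c': 39, 'a': 73}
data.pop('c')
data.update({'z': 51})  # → {'d': 9, 'g': 3, 'a': 73, 'z': 51}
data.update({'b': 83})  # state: {'d': 9, 'g': 3, 'a': 73, 'z': 51, 'b': 83}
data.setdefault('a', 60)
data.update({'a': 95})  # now {'d': 9, 'g': 3, 'a': 95, 'z': 51, 'b': 83}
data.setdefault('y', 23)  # 23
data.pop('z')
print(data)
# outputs {'d': 9, 'g': 3, 'a': 95, 'b': 83, 'y': 23}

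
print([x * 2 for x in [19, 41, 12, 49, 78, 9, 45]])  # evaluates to [38, 82, 24, 98, 156, 18, 90]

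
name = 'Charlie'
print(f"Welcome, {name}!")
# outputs Welcome, Charlie!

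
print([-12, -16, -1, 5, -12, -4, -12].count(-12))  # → 3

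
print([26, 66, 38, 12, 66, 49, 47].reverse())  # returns None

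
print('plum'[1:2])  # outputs l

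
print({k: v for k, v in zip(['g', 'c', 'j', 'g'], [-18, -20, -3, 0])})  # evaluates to {'g': 0, 'c': -20, 'j': -3}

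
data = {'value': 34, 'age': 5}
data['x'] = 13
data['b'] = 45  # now {'value': 34, 'age': 5, 'x': 13, 'b': 45}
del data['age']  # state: {'value': 34, 'x': 13, 'b': 45}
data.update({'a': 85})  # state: {'value': 34, 'x': 13, 'b': 45, 'a': 85}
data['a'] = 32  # {'value': 34, 'x': 13, 'b': 45, 'a': 32}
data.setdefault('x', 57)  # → 13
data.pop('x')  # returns 13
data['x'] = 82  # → {'value': 34, 'b': 45, 'a': 32, 'x': 82}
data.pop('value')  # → 34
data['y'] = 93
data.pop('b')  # 45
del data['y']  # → {'a': 32, 'x': 82}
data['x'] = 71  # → {'a': 32, 'x': 71}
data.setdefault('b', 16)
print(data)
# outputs {'a': 32, 'x': 71, 'b': 16}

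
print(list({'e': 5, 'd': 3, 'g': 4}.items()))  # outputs [('e', 5), ('d', 3), ('g', 4)]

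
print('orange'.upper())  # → ORANGE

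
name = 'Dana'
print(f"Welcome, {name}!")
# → Welcome, Dana!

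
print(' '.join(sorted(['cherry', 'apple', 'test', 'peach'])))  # apple cherry peach test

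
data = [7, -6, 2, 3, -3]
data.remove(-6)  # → [7, 2, 3, -3]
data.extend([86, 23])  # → [7, 2, 3, -3, 86, 23]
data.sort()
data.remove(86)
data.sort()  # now [-3, 2, 3, 7, 23]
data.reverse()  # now [23, 7, 3, 2, -3]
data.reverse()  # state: [-3, 2, 3, 7, 23]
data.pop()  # 23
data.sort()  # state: [-3, 2, 3, 7]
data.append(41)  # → [-3, 2, 3, 7, 41]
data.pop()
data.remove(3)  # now [-3, 2, 7]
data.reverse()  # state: [7, 2, -3]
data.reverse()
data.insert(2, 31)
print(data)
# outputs [-3, 2, 31, 7]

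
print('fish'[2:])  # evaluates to sh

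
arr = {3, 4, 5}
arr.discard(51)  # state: {3, 4, 5}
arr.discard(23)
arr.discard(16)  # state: {3, 4, 5}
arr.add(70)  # {3, 4, 5, 70}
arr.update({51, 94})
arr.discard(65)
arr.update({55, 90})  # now {3, 4, 5, 51, 55, 70, 90, 94}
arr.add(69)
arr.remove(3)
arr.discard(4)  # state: {5, 51, 55, 69, 70, 90, 94}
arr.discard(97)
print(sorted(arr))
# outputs [5, 51, 55, 69, 70, 90, 94]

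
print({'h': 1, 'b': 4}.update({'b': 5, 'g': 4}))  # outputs None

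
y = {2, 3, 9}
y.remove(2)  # {3, 9}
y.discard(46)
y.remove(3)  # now {9}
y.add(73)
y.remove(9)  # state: {73}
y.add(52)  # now {52, 73}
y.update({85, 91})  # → {52, 73, 85, 91}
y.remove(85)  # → {52, 73, 91}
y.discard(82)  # {52, 73, 91}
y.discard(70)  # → {52, 73, 91}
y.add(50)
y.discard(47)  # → {50, 52, 73, 91}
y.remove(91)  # {50, 52, 73}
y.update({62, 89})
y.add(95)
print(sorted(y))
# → [50, 52, 62, 73, 89, 95]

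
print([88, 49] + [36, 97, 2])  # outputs [88, 49, 36, 97, 2]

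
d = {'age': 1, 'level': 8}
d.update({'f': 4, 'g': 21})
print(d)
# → {'age': 1, 'level': 8, 'f': 4, 'g': 21}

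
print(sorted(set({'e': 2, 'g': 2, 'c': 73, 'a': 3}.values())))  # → [2, 3, 73]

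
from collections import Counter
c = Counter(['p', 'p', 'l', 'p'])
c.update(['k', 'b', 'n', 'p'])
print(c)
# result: Counter({'p': 4, 'l': 1, 'k': 1, 'b': 1, 'n': 1})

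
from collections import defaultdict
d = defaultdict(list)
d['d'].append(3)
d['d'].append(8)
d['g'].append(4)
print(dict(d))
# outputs {'d': [3, 8], 'g': [4]}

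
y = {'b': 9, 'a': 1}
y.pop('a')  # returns 1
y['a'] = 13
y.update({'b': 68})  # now {'b': 68, 'a': 13}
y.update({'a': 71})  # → {'b': 68, 'a': 71}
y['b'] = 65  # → {'b': 65, 'a': 71}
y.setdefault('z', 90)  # 90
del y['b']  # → {'a': 71, 'z': 90}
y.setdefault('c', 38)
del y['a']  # {'z': 90, 'c': 38}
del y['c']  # {'z': 90}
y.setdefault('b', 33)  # 33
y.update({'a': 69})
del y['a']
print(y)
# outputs {'z': 90, 'b': 33}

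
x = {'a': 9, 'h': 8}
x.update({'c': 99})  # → {'a': 9, 'h': 8, 'c': 99}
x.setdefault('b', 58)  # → 58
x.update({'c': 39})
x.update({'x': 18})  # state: {'a': 9, 'h': 8, 'c': 39, 'b': 58, 'x': 18}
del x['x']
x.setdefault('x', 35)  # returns 35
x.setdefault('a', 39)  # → 9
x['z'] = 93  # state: {'a': 9, 'h': 8, 'c': 39, 'b': 58, 'x': 35, 'z': 93}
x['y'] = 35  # {'a': 9, 'h': 8, 'c': 39, 'b': 58, 'x': 35, 'z': 93, 'y': 35}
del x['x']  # {'a': 9, 'h': 8, 'c': 39, 'b': 58, 'z': 93, 'y': 35}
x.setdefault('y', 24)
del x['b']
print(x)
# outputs {'a': 9, 'h': 8, 'c': 39, 'z': 93, 'y': 35}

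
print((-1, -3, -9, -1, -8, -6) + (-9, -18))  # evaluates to (-1, -3, -9, -1, -8, -6, -9, -18)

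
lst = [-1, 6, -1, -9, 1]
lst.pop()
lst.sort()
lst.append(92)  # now [-9, -1, -1, 6, 92]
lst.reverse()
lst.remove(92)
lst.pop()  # -9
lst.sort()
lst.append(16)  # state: [-1, -1, 6, 16]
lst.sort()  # [-1, -1, 6, 16]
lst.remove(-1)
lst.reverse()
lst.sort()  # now [-1, 6, 16]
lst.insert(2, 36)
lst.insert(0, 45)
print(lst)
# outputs [45, -1, 6, 36, 16]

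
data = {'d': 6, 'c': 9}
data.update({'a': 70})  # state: {'d': 6, 'c': 9, 'a': 70}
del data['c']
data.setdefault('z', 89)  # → 89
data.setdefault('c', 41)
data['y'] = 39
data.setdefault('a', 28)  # 70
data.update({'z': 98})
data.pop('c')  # 41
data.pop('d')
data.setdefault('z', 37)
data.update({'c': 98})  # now {'a': 70, 'z': 98, 'y': 39, 'c': 98}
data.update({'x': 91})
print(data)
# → {'a': 70, 'z': 98, 'y': 39, 'c': 98, 'x': 91}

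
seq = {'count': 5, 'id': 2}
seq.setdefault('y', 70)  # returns 70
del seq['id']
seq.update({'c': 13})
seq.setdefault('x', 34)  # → 34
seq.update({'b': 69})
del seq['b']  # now {'count': 5, 'y': 70, 'c': 13, 'x': 34}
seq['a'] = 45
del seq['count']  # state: {'y': 70, 'c': 13, 'x': 34, 'a': 45}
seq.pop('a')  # 45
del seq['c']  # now {'y': 70, 'x': 34}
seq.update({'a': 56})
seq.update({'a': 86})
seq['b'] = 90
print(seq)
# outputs {'y': 70, 'x': 34, 'a': 86, 'b': 90}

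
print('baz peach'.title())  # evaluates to Baz Peach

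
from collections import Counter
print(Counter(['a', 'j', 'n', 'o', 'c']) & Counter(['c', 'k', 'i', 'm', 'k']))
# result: Counter({'c': 1})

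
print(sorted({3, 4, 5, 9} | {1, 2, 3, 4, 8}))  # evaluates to [1, 2, 3, 4, 5, 8, 9]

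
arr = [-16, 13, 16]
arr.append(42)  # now [-16, 13, 16, 42]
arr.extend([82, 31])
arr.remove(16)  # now [-16, 13, 42, 82, 31]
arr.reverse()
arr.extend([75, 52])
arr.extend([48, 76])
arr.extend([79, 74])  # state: [31, 82, 42, 13, -16, 75, 52, 48, 76, 79, 74]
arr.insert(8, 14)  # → [31, 82, 42, 13, -16, 75, 52, 48, 14, 76, 79, 74]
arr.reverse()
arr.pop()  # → 31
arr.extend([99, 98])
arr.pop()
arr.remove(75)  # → [74, 79, 76, 14, 48, 52, -16, 13, 42, 82, 99]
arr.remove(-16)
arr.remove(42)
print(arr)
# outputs [74, 79, 76, 14, 48, 52, 13, 82, 99]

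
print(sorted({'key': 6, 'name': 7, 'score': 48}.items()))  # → [('key', 6), ('name', 7), ('score', 48)]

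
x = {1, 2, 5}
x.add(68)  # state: {1, 2, 5, 68}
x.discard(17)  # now {1, 2, 5, 68}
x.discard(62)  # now {1, 2, 5, 68}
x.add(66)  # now {1, 2, 5, 66, 68}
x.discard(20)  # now {1, 2, 5, 66, 68}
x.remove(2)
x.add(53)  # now {1, 5, 53, 66, 68}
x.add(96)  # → {1, 5, 53, 66, 68, 96}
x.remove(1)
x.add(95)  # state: {5, 53, 66, 68, 95, 96}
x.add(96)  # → {5, 53, 66, 68, 95, 96}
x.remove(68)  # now {5, 53, 66, 95, 96}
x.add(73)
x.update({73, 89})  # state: {5, 53, 66, 73, 89, 95, 96}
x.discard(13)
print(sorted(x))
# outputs [5, 53, 66, 73, 89, 95, 96]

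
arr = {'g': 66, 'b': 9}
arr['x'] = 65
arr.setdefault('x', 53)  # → 65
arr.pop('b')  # 9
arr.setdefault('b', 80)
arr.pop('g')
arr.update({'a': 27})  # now {'x': 65, 'b': 80, 'a': 27}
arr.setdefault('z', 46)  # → 46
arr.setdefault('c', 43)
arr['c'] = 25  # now {'x': 65, 'b': 80, 'a': 27, 'z': 46, 'c': 25}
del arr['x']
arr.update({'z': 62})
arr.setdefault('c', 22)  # 25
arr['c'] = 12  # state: {'b': 80, 'a': 27, 'z': 62, 'c': 12}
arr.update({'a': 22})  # {'b': 80, 'a': 22, 'z': 62, 'c': 12}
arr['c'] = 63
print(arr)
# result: {'b': 80, 'a': 22, 'z': 62, 'c': 63}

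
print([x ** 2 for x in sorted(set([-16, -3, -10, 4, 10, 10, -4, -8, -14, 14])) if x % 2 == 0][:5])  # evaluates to [256, 196, 100, 64, 16]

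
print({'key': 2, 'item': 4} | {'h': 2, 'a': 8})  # {'key': 2, 'item': 4, 'h': 2, 'a': 8}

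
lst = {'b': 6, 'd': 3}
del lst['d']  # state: {'b': 6}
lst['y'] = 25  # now {'b': 6, 'y': 25}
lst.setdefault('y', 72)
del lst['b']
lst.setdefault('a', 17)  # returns 17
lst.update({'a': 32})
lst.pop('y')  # 25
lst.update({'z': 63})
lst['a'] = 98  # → {'a': 98, 'z': 63}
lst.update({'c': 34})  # {'a': 98, 'z': 63, 'c': 34}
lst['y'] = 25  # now {'a': 98, 'z': 63, 'c': 34, 'y': 25}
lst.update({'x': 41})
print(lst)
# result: {'a': 98, 'z': 63, 'c': 34, 'y': 25, 'x': 41}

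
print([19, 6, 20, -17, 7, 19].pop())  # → 19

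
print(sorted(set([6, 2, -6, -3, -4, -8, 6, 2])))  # [-8, -6, -4, -3, 2, 6]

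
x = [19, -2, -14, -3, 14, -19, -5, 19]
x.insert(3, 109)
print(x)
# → [19, -2, -14, 109, -3, 14, -19, -5, 19]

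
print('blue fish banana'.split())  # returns ['blue', 'fish', 'banana']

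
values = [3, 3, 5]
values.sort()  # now [3, 3, 5]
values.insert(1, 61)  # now [3, 61, 3, 5]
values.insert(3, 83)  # [3, 61, 3, 83, 5]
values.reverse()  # [5, 83, 3, 61, 3]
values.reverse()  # [3, 61, 3, 83, 5]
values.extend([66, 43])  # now [3, 61, 3, 83, 5, 66, 43]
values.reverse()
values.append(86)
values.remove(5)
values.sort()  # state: [3, 3, 43, 61, 66, 83, 86]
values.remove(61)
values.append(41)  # [3, 3, 43, 66, 83, 86, 41]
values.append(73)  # [3, 3, 43, 66, 83, 86, 41, 73]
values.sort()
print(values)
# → [3, 3, 41, 43, 66, 73, 83, 86]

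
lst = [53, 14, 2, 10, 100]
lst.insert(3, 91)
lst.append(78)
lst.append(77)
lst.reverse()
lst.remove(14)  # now [77, 78, 100, 10, 91, 2, 53]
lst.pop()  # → 53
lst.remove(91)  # [77, 78, 100, 10, 2]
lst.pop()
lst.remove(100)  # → [77, 78, 10]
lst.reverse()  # [10, 78, 77]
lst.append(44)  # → [10, 78, 77, 44]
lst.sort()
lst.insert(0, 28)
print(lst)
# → [28, 10, 44, 77, 78]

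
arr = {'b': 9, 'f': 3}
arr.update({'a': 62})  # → {'b': 9, 'f': 3, 'a': 62}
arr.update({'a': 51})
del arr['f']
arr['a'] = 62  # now {'b': 9, 'a': 62}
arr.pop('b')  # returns 9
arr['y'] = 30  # {'a': 62, 'y': 30}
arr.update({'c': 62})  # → {'a': 62, 'y': 30, 'c': 62}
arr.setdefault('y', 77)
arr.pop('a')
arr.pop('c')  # 62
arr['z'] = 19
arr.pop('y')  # 30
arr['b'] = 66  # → {'z': 19, 'b': 66}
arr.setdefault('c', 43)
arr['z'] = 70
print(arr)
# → {'z': 70, 'b': 66, 'c': 43}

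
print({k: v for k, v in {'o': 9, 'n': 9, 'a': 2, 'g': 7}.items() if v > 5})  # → {'o': 9, 'n': 9, 'g': 7}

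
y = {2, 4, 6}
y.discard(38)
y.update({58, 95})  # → {2, 4, 6, 58, 95}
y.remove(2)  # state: {4, 6, 58, 95}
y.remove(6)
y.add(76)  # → {4, 58, 76, 95}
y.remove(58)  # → {4, 76, 95}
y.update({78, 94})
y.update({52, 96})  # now {4, 52, 76, 78, 94, 95, 96}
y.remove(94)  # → {4, 52, 76, 78, 95, 96}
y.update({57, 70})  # {4, 52, 57, 70, 76, 78, 95, 96}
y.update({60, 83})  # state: {4, 52, 57, 60, 70, 76, 78, 83, 95, 96}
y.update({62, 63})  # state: {4, 52, 57, 60, 62, 63, 70, 76, 78, 83, 95, 96}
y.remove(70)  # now {4, 52, 57, 60, 62, 63, 76, 78, 83, 95, 96}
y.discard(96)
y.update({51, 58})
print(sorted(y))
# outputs [4, 51, 52, 57, 58, 60, 62, 63, 76, 78, 83, 95]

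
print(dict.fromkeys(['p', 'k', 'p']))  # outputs {'p': None, 'k': None}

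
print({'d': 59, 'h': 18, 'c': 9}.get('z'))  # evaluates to None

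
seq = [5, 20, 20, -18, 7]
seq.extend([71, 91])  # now [5, 20, 20, -18, 7, 71, 91]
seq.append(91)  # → [5, 20, 20, -18, 7, 71, 91, 91]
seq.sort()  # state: [-18, 5, 7, 20, 20, 71, 91, 91]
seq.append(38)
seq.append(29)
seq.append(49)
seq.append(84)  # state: [-18, 5, 7, 20, 20, 71, 91, 91, 38, 29, 49, 84]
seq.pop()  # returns 84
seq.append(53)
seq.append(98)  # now [-18, 5, 7, 20, 20, 71, 91, 91, 38, 29, 49, 53, 98]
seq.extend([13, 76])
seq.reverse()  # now [76, 13, 98, 53, 49, 29, 38, 91, 91, 71, 20, 20, 7, 5, -18]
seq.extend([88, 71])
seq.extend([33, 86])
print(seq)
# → [76, 13, 98, 53, 49, 29, 38, 91, 91, 71, 20, 20, 7, 5, -18, 88, 71, 33, 86]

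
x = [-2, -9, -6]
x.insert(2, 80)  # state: [-2, -9, 80, -6]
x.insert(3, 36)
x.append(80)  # [-2, -9, 80, 36, -6, 80]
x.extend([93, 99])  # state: [-2, -9, 80, 36, -6, 80, 93, 99]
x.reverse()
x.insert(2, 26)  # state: [99, 93, 26, 80, -6, 36, 80, -9, -2]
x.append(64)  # [99, 93, 26, 80, -6, 36, 80, -9, -2, 64]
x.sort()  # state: [-9, -6, -2, 26, 36, 64, 80, 80, 93, 99]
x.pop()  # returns 99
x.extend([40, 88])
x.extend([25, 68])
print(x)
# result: [-9, -6, -2, 26, 36, 64, 80, 80, 93, 40, 88, 25, 68]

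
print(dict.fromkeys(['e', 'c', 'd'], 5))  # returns {'e': 5, 'c': 5, 'd': 5}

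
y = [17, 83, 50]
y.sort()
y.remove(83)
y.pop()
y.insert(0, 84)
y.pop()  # 17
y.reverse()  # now [84]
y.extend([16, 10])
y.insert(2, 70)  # [84, 16, 70, 10]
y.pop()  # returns 10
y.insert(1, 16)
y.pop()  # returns 70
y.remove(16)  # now [84, 16]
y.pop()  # 16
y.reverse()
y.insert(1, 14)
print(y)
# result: [84, 14]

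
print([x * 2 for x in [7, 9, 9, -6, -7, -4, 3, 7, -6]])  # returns [14, 18, 18, -12, -14, -8, 6, 14, -12]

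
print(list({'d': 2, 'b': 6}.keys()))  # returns ['d', 'b']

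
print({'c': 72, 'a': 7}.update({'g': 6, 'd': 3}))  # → None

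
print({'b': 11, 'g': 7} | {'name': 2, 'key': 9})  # {'b': 11, 'g': 7, 'name': 2, 'key': 9}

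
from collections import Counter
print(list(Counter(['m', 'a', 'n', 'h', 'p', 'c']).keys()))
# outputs ['m', 'a', 'n', 'h', 'p', 'c']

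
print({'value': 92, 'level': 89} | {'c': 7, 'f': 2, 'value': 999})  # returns {'value': 999, 'level': 89, 'c': 7, 'f': 2}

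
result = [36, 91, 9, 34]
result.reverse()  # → [34, 9, 91, 36]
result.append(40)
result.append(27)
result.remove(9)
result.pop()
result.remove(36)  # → [34, 91, 40]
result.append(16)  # [34, 91, 40, 16]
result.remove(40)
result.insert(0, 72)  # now [72, 34, 91, 16]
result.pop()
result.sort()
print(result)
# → [34, 72, 91]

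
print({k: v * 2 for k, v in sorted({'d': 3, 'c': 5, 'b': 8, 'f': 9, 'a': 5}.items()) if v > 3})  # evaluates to {'a': 10, 'b': 16, 'c': 10, 'f': 18}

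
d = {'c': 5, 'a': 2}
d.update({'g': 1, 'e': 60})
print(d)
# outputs {'c': 5, 'a': 2, 'g': 1, 'e': 60}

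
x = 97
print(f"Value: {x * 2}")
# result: Value: 194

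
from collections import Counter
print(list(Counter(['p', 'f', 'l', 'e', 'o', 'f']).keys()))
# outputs ['p', 'f', 'l', 'e', 'o']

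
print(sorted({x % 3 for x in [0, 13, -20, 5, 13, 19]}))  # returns [0, 1, 2]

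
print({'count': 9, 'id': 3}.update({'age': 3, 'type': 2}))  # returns None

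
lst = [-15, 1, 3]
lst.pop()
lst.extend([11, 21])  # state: [-15, 1, 11, 21]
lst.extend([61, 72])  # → [-15, 1, 11, 21, 61, 72]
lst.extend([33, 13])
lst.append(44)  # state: [-15, 1, 11, 21, 61, 72, 33, 13, 44]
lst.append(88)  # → [-15, 1, 11, 21, 61, 72, 33, 13, 44, 88]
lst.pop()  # 88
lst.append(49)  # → [-15, 1, 11, 21, 61, 72, 33, 13, 44, 49]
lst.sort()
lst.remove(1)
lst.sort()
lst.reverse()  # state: [72, 61, 49, 44, 33, 21, 13, 11, -15]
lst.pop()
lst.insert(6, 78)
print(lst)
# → [72, 61, 49, 44, 33, 21, 78, 13, 11]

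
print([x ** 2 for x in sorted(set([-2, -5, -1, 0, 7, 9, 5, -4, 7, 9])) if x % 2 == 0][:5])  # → [16, 4, 0]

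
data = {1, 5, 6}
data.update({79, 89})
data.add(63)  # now {1, 5, 6, 63, 79, 89}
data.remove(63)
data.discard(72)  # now {1, 5, 6, 79, 89}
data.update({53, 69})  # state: {1, 5, 6, 53, 69, 79, 89}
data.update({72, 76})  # {1, 5, 6, 53, 69, 72, 76, 79, 89}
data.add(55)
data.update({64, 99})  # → {1, 5, 6, 53, 55, 64, 69, 72, 76, 79, 89, 99}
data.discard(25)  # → {1, 5, 6, 53, 55, 64, 69, 72, 76, 79, 89, 99}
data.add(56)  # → {1, 5, 6, 53, 55, 56, 64, 69, 72, 76, 79, 89, 99}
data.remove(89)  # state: {1, 5, 6, 53, 55, 56, 64, 69, 72, 76, 79, 99}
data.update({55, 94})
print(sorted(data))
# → [1, 5, 6, 53, 55, 56, 64, 69, 72, 76, 79, 94, 99]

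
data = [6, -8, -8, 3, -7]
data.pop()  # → -7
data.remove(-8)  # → [6, -8, 3]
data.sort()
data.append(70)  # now [-8, 3, 6, 70]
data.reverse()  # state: [70, 6, 3, -8]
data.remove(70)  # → [6, 3, -8]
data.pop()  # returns -8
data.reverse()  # [3, 6]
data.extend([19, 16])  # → [3, 6, 19, 16]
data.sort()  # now [3, 6, 16, 19]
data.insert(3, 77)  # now [3, 6, 16, 77, 19]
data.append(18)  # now [3, 6, 16, 77, 19, 18]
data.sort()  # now [3, 6, 16, 18, 19, 77]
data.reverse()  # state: [77, 19, 18, 16, 6, 3]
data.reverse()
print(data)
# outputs [3, 6, 16, 18, 19, 77]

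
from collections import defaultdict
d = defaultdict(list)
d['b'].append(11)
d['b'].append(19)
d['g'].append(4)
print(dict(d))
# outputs {'b': [11, 19], 'g': [4]}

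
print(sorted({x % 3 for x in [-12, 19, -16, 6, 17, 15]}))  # [0, 1, 2]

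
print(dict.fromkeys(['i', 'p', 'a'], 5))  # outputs {'i': 5, 'p': 5, 'a': 5}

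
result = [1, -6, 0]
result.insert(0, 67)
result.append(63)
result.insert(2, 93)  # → [67, 1, 93, -6, 0, 63]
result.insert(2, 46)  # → [67, 1, 46, 93, -6, 0, 63]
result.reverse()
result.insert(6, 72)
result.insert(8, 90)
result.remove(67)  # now [63, 0, -6, 93, 46, 1, 72, 90]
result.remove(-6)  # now [63, 0, 93, 46, 1, 72, 90]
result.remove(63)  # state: [0, 93, 46, 1, 72, 90]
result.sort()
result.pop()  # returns 93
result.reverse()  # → [90, 72, 46, 1, 0]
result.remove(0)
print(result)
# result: [90, 72, 46, 1]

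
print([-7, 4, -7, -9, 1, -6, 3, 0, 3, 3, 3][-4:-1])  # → [0, 3, 3]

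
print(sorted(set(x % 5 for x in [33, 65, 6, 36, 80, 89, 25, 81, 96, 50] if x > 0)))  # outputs [0, 1, 3, 4]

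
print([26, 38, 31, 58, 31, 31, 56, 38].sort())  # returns None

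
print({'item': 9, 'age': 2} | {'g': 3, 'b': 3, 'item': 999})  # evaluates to {'item': 999, 'age': 2, 'g': 3, 'b': 3}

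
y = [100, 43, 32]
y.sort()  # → [32, 43, 100]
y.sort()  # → [32, 43, 100]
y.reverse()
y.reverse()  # [32, 43, 100]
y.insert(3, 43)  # [32, 43, 100, 43]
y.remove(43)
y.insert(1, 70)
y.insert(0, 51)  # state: [51, 32, 70, 100, 43]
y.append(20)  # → [51, 32, 70, 100, 43, 20]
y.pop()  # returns 20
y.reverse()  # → [43, 100, 70, 32, 51]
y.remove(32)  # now [43, 100, 70, 51]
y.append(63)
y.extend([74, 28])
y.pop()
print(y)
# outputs [43, 100, 70, 51, 63, 74]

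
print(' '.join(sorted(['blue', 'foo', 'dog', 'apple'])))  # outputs apple blue dog foo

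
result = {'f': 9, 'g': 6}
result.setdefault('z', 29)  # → 29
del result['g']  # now {'f': 9, 'z': 29}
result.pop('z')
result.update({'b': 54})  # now {'f': 9, 'b': 54}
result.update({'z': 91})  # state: {'f': 9, 'b': 54, 'z': 91}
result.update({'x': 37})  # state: {'f': 9, 'b': 54, 'z': 91, 'x': 37}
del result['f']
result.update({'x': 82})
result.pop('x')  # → 82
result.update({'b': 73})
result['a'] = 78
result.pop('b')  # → 73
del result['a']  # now {'z': 91}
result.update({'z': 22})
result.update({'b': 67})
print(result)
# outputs {'z': 22, 'b': 67}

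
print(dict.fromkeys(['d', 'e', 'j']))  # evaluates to {'d': None, 'e': None, 'j': None}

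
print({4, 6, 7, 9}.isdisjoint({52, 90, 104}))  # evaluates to True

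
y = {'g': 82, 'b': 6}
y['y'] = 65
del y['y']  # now {'g': 82, 'b': 6}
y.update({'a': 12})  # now {'g': 82, 'b': 6, 'a': 12}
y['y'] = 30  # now {'g': 82, 'b': 6, 'a': 12, 'y': 30}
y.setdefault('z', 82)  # 82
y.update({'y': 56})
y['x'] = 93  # {'g': 82, 'b': 6, 'a': 12, 'y': 56, 'z': 82, 'x': 93}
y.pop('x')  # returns 93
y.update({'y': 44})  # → {'g': 82, 'b': 6, 'a': 12, 'y': 44, 'z': 82}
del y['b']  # {'g': 82, 'a': 12, 'y': 44, 'z': 82}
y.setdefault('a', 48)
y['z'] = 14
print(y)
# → {'g': 82, 'a': 12, 'y': 44, 'z': 14}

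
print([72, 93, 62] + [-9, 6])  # [72, 93, 62, -9, 6]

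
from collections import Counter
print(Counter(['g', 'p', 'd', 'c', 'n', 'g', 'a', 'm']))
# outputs Counter({'g': 2, 'p': 1, 'd': 1, 'c': 1, 'n': 1, 'a': 1, 'm': 1})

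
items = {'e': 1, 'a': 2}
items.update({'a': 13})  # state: {'e': 1, 'a': 13}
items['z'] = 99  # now {'e': 1, 'a': 13, 'z': 99}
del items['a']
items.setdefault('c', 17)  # 17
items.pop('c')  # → 17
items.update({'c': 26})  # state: {'e': 1, 'z': 99, 'c': 26}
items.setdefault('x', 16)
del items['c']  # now {'e': 1, 'z': 99, 'x': 16}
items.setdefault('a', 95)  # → 95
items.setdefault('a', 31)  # 95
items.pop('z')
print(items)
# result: {'e': 1, 'x': 16, 'a': 95}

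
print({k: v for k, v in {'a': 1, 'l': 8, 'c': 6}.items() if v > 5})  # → {'l': 8, 'c': 6}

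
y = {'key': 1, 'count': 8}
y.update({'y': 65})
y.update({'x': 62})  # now {'key': 1, 'count': 8, 'y': 65, 'x': 62}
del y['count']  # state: {'key': 1, 'y': 65, 'x': 62}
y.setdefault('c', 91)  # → 91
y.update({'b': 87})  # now {'key': 1, 'y': 65, 'x': 62, 'c': 91, 'b': 87}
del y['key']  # {'y': 65, 'x': 62, 'c': 91, 'b': 87}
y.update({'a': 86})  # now {'y': 65, 'x': 62, 'c': 91, 'b': 87, 'a': 86}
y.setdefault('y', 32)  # 65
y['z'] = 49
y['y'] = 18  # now {'y': 18, 'x': 62, 'c': 91, 'b': 87, 'a': 86, 'z': 49}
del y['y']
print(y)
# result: {'x': 62, 'c': 91, 'b': 87, 'a': 86, 'z': 49}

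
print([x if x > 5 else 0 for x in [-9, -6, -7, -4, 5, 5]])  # [0, 0, 0, 0, 0, 0]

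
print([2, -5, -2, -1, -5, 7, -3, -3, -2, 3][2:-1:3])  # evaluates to [-2, 7, -2]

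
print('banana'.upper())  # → BANANA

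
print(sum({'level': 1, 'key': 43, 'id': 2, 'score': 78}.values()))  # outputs 124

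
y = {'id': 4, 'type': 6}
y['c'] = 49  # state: {'id': 4, 'type': 6, 'c': 49}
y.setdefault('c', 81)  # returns 49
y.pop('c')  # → 49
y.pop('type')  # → 6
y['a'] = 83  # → {'id': 4, 'a': 83}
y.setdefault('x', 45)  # 45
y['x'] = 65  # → {'id': 4, 'a': 83, 'x': 65}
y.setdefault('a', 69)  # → 83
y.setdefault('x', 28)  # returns 65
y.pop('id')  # 4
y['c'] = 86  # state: {'a': 83, 'x': 65, 'c': 86}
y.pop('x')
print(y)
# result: {'a': 83, 'c': 86}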